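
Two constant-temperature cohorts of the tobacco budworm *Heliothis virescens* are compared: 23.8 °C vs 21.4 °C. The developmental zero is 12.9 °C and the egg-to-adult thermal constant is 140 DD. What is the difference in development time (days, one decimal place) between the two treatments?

At 23.8 °C: 140 / (23.8 − 12.9) = 140 / 10.9 = 12.844 d.
At 21.4 °C: 140 / (21.4 − 12.9) = 140 / 8.5 = 16.471 d.
Difference = |12.844 − 16.471| = 3.627 ≈ 3.6 days.

3.6 days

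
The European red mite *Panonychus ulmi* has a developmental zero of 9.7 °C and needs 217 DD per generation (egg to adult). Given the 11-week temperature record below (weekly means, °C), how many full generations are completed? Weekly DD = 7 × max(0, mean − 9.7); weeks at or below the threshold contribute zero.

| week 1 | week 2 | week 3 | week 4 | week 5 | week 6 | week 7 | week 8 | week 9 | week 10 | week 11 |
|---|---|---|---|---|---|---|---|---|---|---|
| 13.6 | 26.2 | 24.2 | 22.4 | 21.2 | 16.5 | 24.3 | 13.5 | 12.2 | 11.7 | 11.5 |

Weekly DD (7 × max(0, T̄ − 9.7)): 27.3, 115.5, 101.5, 88.9, 80.5, 47.6, 102.2, 26.6, 17.5, 14.0, 12.6.
Season total = 634.2 DD.
Complete generations = ⌊634.2 / 217⌋ = 2.

2 generations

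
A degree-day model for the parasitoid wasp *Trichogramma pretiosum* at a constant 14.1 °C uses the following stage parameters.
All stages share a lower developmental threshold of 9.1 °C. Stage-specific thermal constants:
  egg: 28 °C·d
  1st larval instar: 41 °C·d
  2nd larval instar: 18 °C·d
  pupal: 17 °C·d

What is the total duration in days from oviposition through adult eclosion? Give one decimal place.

Daily accumulation at 14.1 °C = 14.1 − 9.1 = 5.0 DD/day.
Total K = 28 + 41 + 18 + 17 = 104 DD.
Total duration = 104 / 5.0 = 20.800 ≈ 20.8 days.

20.8 days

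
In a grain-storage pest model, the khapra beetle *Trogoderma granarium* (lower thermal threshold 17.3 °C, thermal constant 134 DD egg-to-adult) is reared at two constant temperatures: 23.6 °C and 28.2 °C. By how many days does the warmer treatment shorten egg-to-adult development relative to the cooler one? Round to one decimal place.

9.0 days

At 23.6 °C: 134 / (23.6 − 17.3) = 134 / 6.3 = 21.270 d.
At 28.2 °C: 134 / (28.2 − 17.3) = 134 / 10.9 = 12.294 d.
Difference = |21.270 − 12.294| = 8.976 ≈ 9.0 days.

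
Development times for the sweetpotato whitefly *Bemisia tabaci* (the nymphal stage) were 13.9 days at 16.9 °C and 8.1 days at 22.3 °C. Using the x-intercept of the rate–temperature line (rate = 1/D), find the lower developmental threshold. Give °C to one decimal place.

Equal thermal constants: D₁(T₁ − T_b) = D₂(T₂ − T_b).
13.9·(16.9 − T_b) = 8.1·(22.3 − T_b)
T_b = (13.9·16.9 − 8.1·22.3) / (13.9 − 8.1) = 54.28 / 5.8 = 9.359 °C ≈ 9.4 °C.

9.4 °C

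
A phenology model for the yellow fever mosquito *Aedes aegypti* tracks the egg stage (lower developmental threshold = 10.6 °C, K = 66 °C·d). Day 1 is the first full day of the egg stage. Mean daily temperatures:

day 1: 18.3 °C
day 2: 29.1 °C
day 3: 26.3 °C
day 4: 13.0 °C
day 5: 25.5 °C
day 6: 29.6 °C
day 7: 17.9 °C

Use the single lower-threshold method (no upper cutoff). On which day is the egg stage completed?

Daily DD above 10.6 °C: 7.7, 18.5, 15.7, 2.4, 14.9, 19.0, 7.3.
Cumulative: 7.7, 26.2, 41.9, 44.3, 59.2, 78.2, 85.5.
The total first reaches 66 DD on day 6.

day 6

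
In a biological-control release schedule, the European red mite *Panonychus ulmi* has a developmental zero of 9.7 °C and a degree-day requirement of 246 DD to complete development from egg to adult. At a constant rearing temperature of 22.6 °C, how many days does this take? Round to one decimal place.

Daily accumulation = 22.6 − 9.7 = 12.9 DD/day.
Duration = 246 / 12.9 = 19.070 ≈ 19.1 days.

19.1 days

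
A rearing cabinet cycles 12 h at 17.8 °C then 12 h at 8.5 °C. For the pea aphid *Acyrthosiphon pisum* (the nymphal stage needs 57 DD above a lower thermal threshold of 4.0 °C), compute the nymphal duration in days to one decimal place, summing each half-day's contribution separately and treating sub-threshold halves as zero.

Day half: max(0, 17.8 − 4.0) × 0.5 = 13.8 × 0.5 = 6.90 DD.
Night half: max(0, 8.5 − 4.0) × 0.5 = 4.5 × 0.5 = 2.25 DD.
Per 24 h: 9.15 DD/day.
Duration = 57 / 9.15 = 6.230 ≈ 6.2 days.

6.2 days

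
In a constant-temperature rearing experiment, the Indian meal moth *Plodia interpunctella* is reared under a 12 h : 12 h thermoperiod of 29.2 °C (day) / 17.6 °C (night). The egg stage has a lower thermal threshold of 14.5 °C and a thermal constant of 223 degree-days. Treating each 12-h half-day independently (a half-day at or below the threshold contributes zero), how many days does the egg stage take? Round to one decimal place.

Day half: max(0, 29.2 − 14.5) × 0.5 = 14.7 × 0.5 = 7.35 DD.
Night half: max(0, 17.6 − 14.5) × 0.5 = 3.1 × 0.5 = 1.55 DD.
Per 24 h: 8.90 DD/day.
Duration = 223 / 8.90 = 25.056 ≈ 25.1 days.

25.1 days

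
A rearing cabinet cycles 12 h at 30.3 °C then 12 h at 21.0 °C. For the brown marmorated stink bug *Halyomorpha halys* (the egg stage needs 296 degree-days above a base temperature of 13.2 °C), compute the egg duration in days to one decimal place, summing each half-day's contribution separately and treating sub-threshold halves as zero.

23.8 days

Day half: max(0, 30.3 − 13.2) × 0.5 = 17.1 × 0.5 = 8.55 DD.
Night half: max(0, 21.0 − 13.2) × 0.5 = 7.8 × 0.5 = 3.90 DD.
Per 24 h: 12.45 DD/day.
Duration = 296 / 12.45 = 23.775 ≈ 23.8 days.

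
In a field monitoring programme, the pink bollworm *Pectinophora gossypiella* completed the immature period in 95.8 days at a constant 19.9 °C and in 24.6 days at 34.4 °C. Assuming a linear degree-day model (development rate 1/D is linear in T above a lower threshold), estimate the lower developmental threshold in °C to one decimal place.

14.9 °C

Equal thermal constants: D₁(T₁ − T_b) = D₂(T₂ − T_b).
95.8·(19.9 − T_b) = 24.6·(34.4 − T_b)
T_b = (95.8·19.9 − 24.6·34.4) / (95.8 − 24.6) = 1060.18 / 71.2 = 14.890 °C ≈ 14.9 °C.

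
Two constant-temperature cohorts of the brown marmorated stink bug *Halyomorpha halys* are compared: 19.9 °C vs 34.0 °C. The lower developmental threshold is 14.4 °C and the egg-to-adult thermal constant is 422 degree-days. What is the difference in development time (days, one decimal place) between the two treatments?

55.2 days

At 19.9 °C: 422 / (19.9 − 14.4) = 422 / 5.5 = 76.727 d.
At 34.0 °C: 422 / (34.0 − 14.4) = 422 / 19.6 = 21.531 d.
Difference = |76.727 − 21.531| = 55.197 ≈ 55.2 days.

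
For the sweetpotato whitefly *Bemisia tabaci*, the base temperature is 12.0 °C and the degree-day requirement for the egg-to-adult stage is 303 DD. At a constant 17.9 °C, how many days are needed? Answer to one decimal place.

Daily accumulation = 17.9 − 12.0 = 5.9 DD/day.
Duration = 303 / 5.9 = 51.356 ≈ 51.4 days.

51.4 days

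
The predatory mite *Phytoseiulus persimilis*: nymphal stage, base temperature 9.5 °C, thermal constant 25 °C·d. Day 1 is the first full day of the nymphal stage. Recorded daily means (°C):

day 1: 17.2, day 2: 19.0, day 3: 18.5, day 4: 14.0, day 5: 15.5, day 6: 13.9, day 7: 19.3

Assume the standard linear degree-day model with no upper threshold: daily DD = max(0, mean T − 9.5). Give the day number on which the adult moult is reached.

Daily DD above 9.5 °C: 7.7, 9.5, 9.0, 4.5, 6.0, 4.4, 9.8.
Cumulative: 7.7, 17.2, 26.2, 30.7, 36.7, 41.1, 50.9.
The total first reaches 25 DD on day 3.

day 3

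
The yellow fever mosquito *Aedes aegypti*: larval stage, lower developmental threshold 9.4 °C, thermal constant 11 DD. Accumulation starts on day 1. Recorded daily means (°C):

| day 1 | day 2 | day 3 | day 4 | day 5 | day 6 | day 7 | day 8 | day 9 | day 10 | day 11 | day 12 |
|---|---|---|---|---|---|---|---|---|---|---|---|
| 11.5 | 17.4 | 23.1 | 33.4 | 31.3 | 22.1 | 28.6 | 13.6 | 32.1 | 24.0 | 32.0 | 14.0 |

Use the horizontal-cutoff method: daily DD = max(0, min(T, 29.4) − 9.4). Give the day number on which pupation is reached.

Daily DD above 9.4 °C (capped at 20.0): 2.1, 8.0, 13.7, 20.0, 20.0, 12.7, 19.2, 4.2, 20.0, 14.6, 20.0, 4.6.
Cumulative: 2.1, 10.1, 23.8, 43.8, 63.8, 76.5, 95.7, 99.9, 119.9, 134.5, 154.5, 159.1.
The total first reaches 11 DD on day 3.

day 3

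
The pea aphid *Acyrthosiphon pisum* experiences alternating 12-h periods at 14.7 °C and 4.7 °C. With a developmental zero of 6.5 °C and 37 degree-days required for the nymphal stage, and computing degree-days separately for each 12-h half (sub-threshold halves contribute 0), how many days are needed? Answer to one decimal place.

9.0 days

Day half: max(0, 14.7 − 6.5) × 0.5 = 8.2 × 0.5 = 4.10 DD.
Night half: max(0, 4.7 − 6.5) × 0.5 = 0.0 × 0.5 = 0.00 DD.
Per 24 h: 4.10 DD/day.
Duration = 37 / 4.10 = 9.024 ≈ 9.0 days.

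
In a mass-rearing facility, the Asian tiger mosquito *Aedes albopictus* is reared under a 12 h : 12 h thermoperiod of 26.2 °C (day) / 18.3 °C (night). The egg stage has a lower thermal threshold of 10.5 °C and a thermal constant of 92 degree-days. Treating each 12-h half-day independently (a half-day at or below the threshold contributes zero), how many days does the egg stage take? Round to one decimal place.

Day half: max(0, 26.2 − 10.5) × 0.5 = 15.7 × 0.5 = 7.85 DD.
Night half: max(0, 18.3 − 10.5) × 0.5 = 7.8 × 0.5 = 3.90 DD.
Per 24 h: 11.75 DD/day.
Duration = 92 / 11.75 = 7.830 ≈ 7.8 days.

7.8 days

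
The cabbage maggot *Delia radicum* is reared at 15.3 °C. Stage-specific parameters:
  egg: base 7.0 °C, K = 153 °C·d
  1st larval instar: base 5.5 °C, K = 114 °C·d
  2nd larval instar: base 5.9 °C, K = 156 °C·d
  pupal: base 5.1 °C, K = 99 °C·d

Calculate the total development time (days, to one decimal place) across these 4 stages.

56.4 days

egg: 153 / (15.3 − 7.0) = 153 / 8.3 = 18.434 d.
1st larval instar: 114 / (15.3 − 5.5) = 114 / 9.8 = 11.633 d.
2nd larval instar: 156 / (15.3 − 5.9) = 156 / 9.4 = 16.596 d.
pupal: 99 / (15.3 − 5.1) = 99 / 10.2 = 9.706 d.
Sum = 56.368 ≈ 56.4 days.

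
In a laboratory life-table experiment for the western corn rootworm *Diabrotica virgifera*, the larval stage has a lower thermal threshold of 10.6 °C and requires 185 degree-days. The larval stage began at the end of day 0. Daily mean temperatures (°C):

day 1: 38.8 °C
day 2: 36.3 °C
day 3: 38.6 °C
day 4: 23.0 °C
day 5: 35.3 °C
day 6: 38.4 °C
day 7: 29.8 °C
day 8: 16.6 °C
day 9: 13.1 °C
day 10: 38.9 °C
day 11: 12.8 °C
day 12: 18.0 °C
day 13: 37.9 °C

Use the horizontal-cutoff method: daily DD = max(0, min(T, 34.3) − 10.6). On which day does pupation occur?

day 12

Daily DD above 10.6 °C (capped at 23.7): 23.7, 23.7, 23.7, 12.4, 23.7, 23.7, 19.2, 6.0, 2.5, 23.7, 2.2, 7.4, 23.7.
Cumulative: 23.7, 47.4, 71.1, 83.5, 107.2, 130.9, 150.1, 156.1, 158.6, 182.3, 184.5, 191.9, 215.6.
The total first reaches 185 DD on day 12.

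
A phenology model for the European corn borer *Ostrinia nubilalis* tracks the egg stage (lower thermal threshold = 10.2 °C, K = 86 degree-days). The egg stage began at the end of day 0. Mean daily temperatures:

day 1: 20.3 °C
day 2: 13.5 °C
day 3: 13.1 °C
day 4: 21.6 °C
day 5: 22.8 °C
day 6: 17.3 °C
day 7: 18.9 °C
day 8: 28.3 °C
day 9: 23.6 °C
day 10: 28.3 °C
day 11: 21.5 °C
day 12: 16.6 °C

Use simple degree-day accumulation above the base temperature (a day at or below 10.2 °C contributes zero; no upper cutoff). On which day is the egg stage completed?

day 9

Daily DD above 10.2 °C: 10.1, 3.3, 2.9, 11.4, 12.6, 7.1, 8.7, 18.1, 13.4, 18.1, 11.3, 6.4.
Cumulative: 10.1, 13.4, 16.3, 27.7, 40.3, 47.4, 56.1, 74.2, 87.6, 105.7, 117.0, 123.4.
The total first reaches 86 DD on day 9.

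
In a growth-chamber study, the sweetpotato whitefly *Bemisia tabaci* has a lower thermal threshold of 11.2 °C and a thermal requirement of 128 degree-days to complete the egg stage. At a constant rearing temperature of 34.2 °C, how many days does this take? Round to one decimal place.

Daily accumulation = 34.2 − 11.2 = 23.0 DD/day.
Duration = 128 / 23.0 = 5.565 ≈ 5.6 days.

5.6 days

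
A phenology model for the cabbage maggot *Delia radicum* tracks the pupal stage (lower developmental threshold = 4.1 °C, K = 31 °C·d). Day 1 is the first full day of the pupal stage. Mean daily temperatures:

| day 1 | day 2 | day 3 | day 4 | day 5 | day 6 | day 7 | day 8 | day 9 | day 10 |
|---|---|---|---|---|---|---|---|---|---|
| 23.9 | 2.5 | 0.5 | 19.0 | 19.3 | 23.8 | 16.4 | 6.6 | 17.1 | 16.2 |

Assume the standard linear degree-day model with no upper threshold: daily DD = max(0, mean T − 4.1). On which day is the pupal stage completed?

Daily DD above 4.1 °C: 19.8, 0.0, 0.0, 14.9, 15.2, 19.7, 12.3, 2.5, 13.0, 12.1.
Cumulative: 19.8, 19.8, 19.8, 34.7, 49.9, 69.6, 81.9, 84.4, 97.4, 109.5.
The total first reaches 31 DD on day 4.

day 4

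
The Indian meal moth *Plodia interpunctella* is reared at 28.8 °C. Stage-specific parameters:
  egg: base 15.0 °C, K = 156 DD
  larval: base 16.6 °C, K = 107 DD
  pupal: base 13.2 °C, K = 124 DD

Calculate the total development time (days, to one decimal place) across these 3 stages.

egg: 156 / (28.8 − 15.0) = 156 / 13.8 = 11.304 d.
larval: 107 / (28.8 − 16.6) = 107 / 12.2 = 8.770 d.
pupal: 124 / (28.8 − 13.2) = 124 / 15.6 = 7.949 d.
Sum = 28.024 ≈ 28.0 days.

28.0 days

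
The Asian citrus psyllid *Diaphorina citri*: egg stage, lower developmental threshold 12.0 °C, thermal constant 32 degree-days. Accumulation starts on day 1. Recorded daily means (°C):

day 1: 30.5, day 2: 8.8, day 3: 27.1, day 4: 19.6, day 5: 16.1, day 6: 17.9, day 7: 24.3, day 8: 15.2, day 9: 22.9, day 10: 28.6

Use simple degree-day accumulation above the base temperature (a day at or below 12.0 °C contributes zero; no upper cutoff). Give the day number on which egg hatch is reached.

Daily DD above 12.0 °C: 18.5, 0.0, 15.1, 7.6, 4.1, 5.9, 12.3, 3.2, 10.9, 16.6.
Cumulative: 18.5, 18.5, 33.6, 41.2, 45.3, 51.2, 63.5, 66.7, 77.6, 94.2.
The total first reaches 32 DD on day 3.

day 3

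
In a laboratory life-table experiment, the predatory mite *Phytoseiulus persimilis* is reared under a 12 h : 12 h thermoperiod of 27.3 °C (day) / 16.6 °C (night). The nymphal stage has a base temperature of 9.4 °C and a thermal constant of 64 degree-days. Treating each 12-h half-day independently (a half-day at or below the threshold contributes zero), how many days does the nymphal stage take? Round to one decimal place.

Day half: max(0, 27.3 − 9.4) × 0.5 = 17.9 × 0.5 = 8.95 DD.
Night half: max(0, 16.6 − 9.4) × 0.5 = 7.2 × 0.5 = 3.60 DD.
Per 24 h: 12.55 DD/day.
Duration = 64 / 12.55 = 5.100 ≈ 5.1 days.

5.1 days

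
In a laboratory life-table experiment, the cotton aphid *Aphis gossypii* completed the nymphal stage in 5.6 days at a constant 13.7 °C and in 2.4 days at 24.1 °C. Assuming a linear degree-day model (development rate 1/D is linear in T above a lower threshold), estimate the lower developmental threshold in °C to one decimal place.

Linear rate model ⇒ the product D·(T − T_b) is constant across temperatures.
5.6·(13.7 − T_b) = 2.4·(24.1 − T_b)
T_b = (5.6·13.7 − 2.4·24.1) / (5.6 − 2.4) = 18.88 / 3.2 = 5.900 °C ≈ 5.9 °C.

5.9 °C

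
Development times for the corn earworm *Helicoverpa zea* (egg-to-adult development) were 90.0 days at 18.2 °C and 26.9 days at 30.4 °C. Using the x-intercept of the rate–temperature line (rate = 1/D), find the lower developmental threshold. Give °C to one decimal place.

Equal thermal constants: D₁(T₁ − T_b) = D₂(T₂ − T_b).
90.0·(18.2 − T_b) = 26.9·(30.4 − T_b)
T_b = (90.0·18.2 − 26.9·30.4) / (90.0 − 26.9) = 820.24 / 63.1 = 12.999 °C ≈ 13.0 °C.

13.0 °C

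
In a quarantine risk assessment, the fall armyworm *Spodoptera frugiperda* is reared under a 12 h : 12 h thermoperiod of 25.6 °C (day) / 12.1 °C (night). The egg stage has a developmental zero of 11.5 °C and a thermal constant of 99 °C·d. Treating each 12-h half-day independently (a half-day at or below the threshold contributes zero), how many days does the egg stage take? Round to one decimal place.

13.5 days

Day half: max(0, 25.6 − 11.5) × 0.5 = 14.1 × 0.5 = 7.05 DD.
Night half: max(0, 12.1 − 11.5) × 0.5 = 0.6 × 0.5 = 0.30 DD.
Per 24 h: 7.35 DD/day.
Duration = 99 / 7.35 = 13.469 ≈ 13.5 days.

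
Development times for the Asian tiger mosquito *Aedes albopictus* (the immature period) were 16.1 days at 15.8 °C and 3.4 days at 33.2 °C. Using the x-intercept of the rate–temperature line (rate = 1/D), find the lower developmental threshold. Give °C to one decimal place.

11.1 °C

Linear rate model ⇒ the product D·(T − T_b) is constant across temperatures.
16.1·(15.8 − T_b) = 3.4·(33.2 − T_b)
T_b = (16.1·15.8 − 3.4·33.2) / (16.1 − 3.4) = 141.50 / 12.7 = 11.142 °C ≈ 11.1 °C.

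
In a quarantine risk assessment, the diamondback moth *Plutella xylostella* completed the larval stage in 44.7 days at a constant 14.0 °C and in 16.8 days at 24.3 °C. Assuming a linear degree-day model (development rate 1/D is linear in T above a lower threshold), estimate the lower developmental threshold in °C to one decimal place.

Linear rate model ⇒ the product D·(T − T_b) is constant across temperatures.
44.7·(14.0 − T_b) = 16.8·(24.3 − T_b)
T_b = (44.7·14.0 − 16.8·24.3) / (44.7 − 16.8) = 217.56 / 27.9 = 7.798 °C ≈ 7.8 °C.

7.8 °C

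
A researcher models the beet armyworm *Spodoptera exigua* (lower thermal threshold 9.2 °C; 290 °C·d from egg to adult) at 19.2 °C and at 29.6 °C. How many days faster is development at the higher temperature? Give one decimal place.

At 19.2 °C: 290 / (19.2 − 9.2) = 290 / 10.0 = 29.000 d.
At 29.6 °C: 290 / (29.6 − 9.2) = 290 / 20.4 = 14.216 d.
Difference = |29.000 − 14.216| = 14.784 ≈ 14.8 days.

14.8 days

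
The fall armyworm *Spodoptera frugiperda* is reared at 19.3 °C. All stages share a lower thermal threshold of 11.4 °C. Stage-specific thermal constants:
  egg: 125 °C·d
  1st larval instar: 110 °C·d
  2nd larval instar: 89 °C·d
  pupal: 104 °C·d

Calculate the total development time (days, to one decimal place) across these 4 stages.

Daily accumulation at 19.3 °C = 19.3 − 11.4 = 7.9 DD/day.
Total K = 125 + 110 + 89 + 104 = 428 DD.
Total duration = 428 / 7.9 = 54.177 ≈ 54.2 days.

54.2 days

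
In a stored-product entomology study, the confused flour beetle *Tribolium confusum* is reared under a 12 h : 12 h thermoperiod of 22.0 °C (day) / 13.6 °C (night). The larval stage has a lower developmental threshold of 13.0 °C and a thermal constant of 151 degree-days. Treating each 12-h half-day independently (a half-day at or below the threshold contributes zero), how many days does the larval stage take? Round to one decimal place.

31.5 days

Day half: max(0, 22.0 − 13.0) × 0.5 = 9.0 × 0.5 = 4.50 DD.
Night half: max(0, 13.6 − 13.0) × 0.5 = 0.6 × 0.5 = 0.30 DD.
Per 24 h: 4.80 DD/day.
Duration = 151 / 4.80 = 31.458 ≈ 31.5 days.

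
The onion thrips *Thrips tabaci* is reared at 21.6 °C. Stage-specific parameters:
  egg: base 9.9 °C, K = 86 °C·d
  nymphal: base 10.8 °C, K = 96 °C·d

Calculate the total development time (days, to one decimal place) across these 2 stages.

egg: 86 / (21.6 − 9.9) = 86 / 11.7 = 7.350 d.
nymphal: 96 / (21.6 − 10.8) = 96 / 10.8 = 8.889 d.
Sum = 16.239 ≈ 16.2 days.

16.2 days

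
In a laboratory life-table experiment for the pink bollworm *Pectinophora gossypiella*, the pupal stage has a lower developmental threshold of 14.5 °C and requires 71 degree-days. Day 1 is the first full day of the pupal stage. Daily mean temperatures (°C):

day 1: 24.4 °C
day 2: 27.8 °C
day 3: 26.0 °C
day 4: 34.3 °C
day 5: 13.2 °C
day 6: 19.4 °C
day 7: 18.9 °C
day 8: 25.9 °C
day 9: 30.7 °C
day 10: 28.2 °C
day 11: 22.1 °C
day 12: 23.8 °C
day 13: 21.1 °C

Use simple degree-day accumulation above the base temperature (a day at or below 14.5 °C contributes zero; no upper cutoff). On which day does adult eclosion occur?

Daily DD above 14.5 °C: 9.9, 13.3, 11.5, 19.8, 0.0, 4.9, 4.4, 11.4, 16.2, 13.7, 7.6, 9.3, 6.6.
Cumulative: 9.9, 23.2, 34.7, 54.5, 54.5, 59.4, 63.8, 75.2, 91.4, 105.1, 112.7, 122.0, 128.6.
The total first reaches 71 DD on day 8.

day 8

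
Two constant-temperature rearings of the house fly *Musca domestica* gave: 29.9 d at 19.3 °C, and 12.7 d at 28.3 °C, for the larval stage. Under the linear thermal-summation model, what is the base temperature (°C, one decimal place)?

Equal thermal constants: D₁(T₁ − T_b) = D₂(T₂ − T_b).
29.9·(19.3 − T_b) = 12.7·(28.3 − T_b)
T_b = (29.9·19.3 − 12.7·28.3) / (29.9 − 12.7) = 217.66 / 17.2 = 12.655 °C ≈ 12.7 °C.

12.7 °C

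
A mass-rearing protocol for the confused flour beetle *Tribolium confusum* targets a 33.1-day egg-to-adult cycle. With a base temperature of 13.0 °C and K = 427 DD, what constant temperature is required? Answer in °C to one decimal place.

Required daily accumulation = 427 / 33.1 = 12.900 DD/day.
T = T_base + 12.900 = 13.0 + 12.900 = 25.900 ≈ 25.9 °C.

25.9 °C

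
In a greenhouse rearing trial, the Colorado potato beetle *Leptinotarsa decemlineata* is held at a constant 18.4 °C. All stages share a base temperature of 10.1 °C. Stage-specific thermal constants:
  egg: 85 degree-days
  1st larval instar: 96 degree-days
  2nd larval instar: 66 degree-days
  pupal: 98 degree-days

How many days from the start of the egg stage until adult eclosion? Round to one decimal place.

41.6 days

Daily accumulation at 18.4 °C = 18.4 − 10.1 = 8.3 DD/day.
Total K = 85 + 96 + 66 + 98 = 345 DD.
Total duration = 345 / 8.3 = 41.566 ≈ 41.6 days.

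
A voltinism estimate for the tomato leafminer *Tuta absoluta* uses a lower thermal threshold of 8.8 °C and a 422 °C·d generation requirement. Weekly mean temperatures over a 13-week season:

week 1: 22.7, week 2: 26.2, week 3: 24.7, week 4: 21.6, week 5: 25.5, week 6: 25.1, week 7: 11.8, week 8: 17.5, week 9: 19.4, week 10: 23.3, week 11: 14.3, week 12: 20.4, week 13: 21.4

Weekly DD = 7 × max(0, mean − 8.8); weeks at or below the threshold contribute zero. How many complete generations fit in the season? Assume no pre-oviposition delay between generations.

Weekly DD (7 × max(0, T̄ − 8.8)): 97.3, 121.8, 111.3, 89.6, 116.9, 114.1, 21.0, 60.9, 74.2, 101.5, 38.5, 81.2, 88.2.
Season total = 1116.5 DD.
Complete generations = ⌊1116.5 / 422⌋ = 2.

2 generations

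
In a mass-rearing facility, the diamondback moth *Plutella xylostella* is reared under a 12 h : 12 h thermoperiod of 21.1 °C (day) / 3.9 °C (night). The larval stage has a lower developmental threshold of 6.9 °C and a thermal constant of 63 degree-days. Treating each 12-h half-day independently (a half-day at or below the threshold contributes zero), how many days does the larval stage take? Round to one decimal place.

8.9 days

Day half: max(0, 21.1 − 6.9) × 0.5 = 14.2 × 0.5 = 7.10 DD.
Night half: max(0, 3.9 − 6.9) × 0.5 = 0.0 × 0.5 = 0.00 DD.
Per 24 h: 7.10 DD/day.
Duration = 63 / 7.10 = 8.873 ≈ 8.9 days.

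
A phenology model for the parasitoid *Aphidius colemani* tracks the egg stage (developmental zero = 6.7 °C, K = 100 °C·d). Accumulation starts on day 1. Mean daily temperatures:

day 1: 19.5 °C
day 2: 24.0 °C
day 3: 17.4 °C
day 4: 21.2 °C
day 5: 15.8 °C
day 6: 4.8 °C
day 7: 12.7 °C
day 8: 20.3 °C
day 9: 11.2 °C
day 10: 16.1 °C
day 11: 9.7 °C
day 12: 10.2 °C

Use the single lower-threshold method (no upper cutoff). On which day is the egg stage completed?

Daily DD above 6.7 °C: 12.8, 17.3, 10.7, 14.5, 9.1, 0.0, 6.0, 13.6, 4.5, 9.4, 3.0, 3.5.
Cumulative: 12.8, 30.1, 40.8, 55.3, 64.4, 64.4, 70.4, 84.0, 88.5, 97.9, 100.9, 104.4.
The total first reaches 100 DD on day 11.

day 11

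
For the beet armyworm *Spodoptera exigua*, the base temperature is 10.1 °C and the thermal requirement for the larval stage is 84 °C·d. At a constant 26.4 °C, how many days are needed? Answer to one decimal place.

Daily accumulation = 26.4 − 10.1 = 16.3 DD/day.
Duration = 84 / 16.3 = 5.153 ≈ 5.2 days.

5.2 days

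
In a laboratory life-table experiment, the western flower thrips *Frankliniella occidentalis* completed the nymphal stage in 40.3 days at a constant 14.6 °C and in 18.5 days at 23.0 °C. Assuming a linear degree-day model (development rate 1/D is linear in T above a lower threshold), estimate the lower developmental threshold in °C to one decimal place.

7.5 °C

Linear rate model ⇒ the product D·(T − T_b) is constant across temperatures.
40.3·(14.6 − T_b) = 18.5·(23.0 − T_b)
T_b = (40.3·14.6 − 18.5·23.0) / (40.3 − 18.5) = 162.88 / 21.8 = 7.472 °C ≈ 7.5 °C.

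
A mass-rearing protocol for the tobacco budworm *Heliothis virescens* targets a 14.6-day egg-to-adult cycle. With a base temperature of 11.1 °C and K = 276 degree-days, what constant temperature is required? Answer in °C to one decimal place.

Required daily accumulation = 276 / 14.6 = 18.904 DD/day.
T = T_base + 18.904 = 11.1 + 18.904 = 30.004 ≈ 30.0 °C.

30.0 °C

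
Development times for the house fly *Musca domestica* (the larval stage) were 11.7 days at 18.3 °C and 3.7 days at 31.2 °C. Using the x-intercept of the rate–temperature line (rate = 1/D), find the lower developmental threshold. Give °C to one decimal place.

Equal thermal constants: D₁(T₁ − T_b) = D₂(T₂ − T_b).
11.7·(18.3 − T_b) = 3.7·(31.2 − T_b)
T_b = (11.7·18.3 − 3.7·31.2) / (11.7 − 3.7) = 98.67 / 8.0 = 12.334 °C ≈ 12.3 °C.

12.3 °C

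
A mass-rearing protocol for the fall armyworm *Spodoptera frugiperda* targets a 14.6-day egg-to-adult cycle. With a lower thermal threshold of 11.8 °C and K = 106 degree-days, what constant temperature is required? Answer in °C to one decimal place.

19.1 °C

Required daily accumulation = 106 / 14.6 = 7.260 DD/day.
T = T_base + 7.260 = 11.8 + 7.260 = 19.060 ≈ 19.1 °C.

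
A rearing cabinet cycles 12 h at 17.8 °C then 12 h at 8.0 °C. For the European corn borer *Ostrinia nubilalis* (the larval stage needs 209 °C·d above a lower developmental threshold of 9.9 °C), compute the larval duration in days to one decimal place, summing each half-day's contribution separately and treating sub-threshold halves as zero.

Day half: max(0, 17.8 − 9.9) × 0.5 = 7.9 × 0.5 = 3.95 DD.
Night half: max(0, 8.0 − 9.9) × 0.5 = 0.0 × 0.5 = 0.00 DD.
Per 24 h: 3.95 DD/day.
Duration = 209 / 3.95 = 52.911 ≈ 52.9 days.

52.9 days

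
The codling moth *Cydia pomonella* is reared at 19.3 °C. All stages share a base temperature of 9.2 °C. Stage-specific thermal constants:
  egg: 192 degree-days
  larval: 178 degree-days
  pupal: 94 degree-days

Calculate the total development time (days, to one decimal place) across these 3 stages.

Daily accumulation at 19.3 °C = 19.3 − 9.2 = 10.1 DD/day.
Total K = 192 + 178 + 94 = 464 DD.
Total duration = 464 / 10.1 = 45.941 ≈ 45.9 days.

45.9 days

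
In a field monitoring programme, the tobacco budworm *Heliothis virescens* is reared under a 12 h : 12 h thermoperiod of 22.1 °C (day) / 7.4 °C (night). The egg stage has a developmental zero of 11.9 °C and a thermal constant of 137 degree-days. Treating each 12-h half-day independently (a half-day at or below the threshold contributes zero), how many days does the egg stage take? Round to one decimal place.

26.9 days

Day half: max(0, 22.1 − 11.9) × 0.5 = 10.2 × 0.5 = 5.10 DD.
Night half: max(0, 7.4 − 11.9) × 0.5 = 0.0 × 0.5 = 0.00 DD.
Per 24 h: 5.10 DD/day.
Duration = 137 / 5.10 = 26.863 ≈ 26.9 days.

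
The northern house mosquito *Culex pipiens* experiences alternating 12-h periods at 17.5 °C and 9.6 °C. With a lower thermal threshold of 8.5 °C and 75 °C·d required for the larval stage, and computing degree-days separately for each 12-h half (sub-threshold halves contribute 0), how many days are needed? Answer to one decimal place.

14.9 days

Day half: max(0, 17.5 − 8.5) × 0.5 = 9.0 × 0.5 = 4.50 DD.
Night half: max(0, 9.6 − 8.5) × 0.5 = 1.1 × 0.5 = 0.55 DD.
Per 24 h: 5.05 DD/day.
Duration = 75 / 5.05 = 14.851 ≈ 14.9 days.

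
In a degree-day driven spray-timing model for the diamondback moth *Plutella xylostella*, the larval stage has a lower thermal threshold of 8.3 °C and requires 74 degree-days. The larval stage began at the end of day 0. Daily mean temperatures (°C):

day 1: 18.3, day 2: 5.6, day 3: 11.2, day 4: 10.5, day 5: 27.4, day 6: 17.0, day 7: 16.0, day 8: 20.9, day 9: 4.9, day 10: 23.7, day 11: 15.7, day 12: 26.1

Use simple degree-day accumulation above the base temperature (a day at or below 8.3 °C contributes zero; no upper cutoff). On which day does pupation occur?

day 10

Daily DD above 8.3 °C: 10.0, 0.0, 2.9, 2.2, 19.1, 8.7, 7.7, 12.6, 0.0, 15.4, 7.4, 17.8.
Cumulative: 10.0, 10.0, 12.9, 15.1, 34.2, 42.9, 50.6, 63.2, 63.2, 78.6, 86.0, 103.8.
The total first reaches 74 DD on day 10.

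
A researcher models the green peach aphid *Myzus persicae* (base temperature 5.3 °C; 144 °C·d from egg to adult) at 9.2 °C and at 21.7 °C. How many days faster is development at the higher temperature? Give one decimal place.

28.1 days

At 9.2 °C: 144 / (9.2 − 5.3) = 144 / 3.9 = 36.923 d.
At 21.7 °C: 144 / (21.7 − 5.3) = 144 / 16.4 = 8.780 d.
Difference = |36.923 − 8.780| = 28.143 ≈ 28.1 days.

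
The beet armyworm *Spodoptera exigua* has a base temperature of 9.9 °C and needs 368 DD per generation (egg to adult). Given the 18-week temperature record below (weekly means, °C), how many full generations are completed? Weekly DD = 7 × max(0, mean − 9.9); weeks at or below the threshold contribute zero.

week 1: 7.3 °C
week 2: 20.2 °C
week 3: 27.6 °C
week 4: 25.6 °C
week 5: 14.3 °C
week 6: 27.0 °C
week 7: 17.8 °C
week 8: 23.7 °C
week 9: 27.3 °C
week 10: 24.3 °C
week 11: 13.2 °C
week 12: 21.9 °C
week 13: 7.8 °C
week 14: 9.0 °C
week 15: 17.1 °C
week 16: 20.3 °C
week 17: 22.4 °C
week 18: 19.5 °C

Weekly DD (7 × max(0, T̄ − 9.9)): 0.0, 72.1, 123.9, 109.9, 30.8, 119.7, 55.3, 96.6, 121.8, 100.8, 23.1, 84.0, 0.0, 0.0, 50.4, 72.8, 87.5, 67.2.
Season total = 1215.9 DD.
Complete generations = ⌊1215.9 / 368⌋ = 3.

3 generations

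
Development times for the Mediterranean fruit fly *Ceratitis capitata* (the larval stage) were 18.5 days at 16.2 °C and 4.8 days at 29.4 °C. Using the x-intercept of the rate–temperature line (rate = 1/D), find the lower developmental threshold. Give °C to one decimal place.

Under the model K = D·(T − T_b), so D₁·(T₁ − T_b) = D₂·(T₂ − T_b).
18.5·(16.2 − T_b) = 4.8·(29.4 − T_b)
T_b = (18.5·16.2 − 4.8·29.4) / (18.5 − 4.8) = 158.58 / 13.7 = 11.575 °C ≈ 11.6 °C.

11.6 °C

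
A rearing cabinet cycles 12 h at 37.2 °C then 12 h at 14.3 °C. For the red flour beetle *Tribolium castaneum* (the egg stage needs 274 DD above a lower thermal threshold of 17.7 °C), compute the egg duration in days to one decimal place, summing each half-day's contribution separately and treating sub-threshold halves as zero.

Day half: max(0, 37.2 − 17.7) × 0.5 = 19.5 × 0.5 = 9.75 DD.
Night half: max(0, 14.3 − 17.7) × 0.5 = 0.0 × 0.5 = 0.00 DD.
Per 24 h: 9.75 DD/day.
Duration = 274 / 9.75 = 28.103 ≈ 28.1 days.

28.1 days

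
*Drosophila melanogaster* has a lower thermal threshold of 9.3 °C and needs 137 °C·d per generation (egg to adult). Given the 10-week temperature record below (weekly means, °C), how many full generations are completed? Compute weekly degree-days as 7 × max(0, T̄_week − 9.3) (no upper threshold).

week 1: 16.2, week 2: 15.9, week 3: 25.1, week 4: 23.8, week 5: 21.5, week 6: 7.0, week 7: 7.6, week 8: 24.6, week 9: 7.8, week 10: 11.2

3 generations

Weekly DD (7 × max(0, T̄ − 9.3)): 48.3, 46.2, 110.6, 101.5, 85.4, 0.0, 0.0, 107.1, 0.0, 13.3.
Season total = 512.4 DD.
Complete generations = ⌊512.4 / 137⌋ = 3.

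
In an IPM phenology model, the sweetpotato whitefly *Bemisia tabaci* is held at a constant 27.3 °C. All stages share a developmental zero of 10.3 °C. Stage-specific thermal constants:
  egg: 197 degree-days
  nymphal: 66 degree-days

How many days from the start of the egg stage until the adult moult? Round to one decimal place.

15.5 days

Daily accumulation at 27.3 °C = 27.3 − 10.3 = 17.0 DD/day.
Total K = 197 + 66 = 263 DD.
Total duration = 263 / 17.0 = 15.471 ≈ 15.5 days.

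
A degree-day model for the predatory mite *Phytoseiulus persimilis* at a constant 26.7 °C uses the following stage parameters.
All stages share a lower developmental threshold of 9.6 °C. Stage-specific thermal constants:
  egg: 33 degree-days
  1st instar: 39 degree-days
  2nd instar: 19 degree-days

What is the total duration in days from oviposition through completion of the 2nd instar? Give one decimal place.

5.3 days

Daily accumulation at 26.7 °C = 26.7 − 9.6 = 17.1 DD/day.
Total K = 33 + 39 + 19 = 91 DD.
Total duration = 91 / 17.1 = 5.322 ≈ 5.3 days.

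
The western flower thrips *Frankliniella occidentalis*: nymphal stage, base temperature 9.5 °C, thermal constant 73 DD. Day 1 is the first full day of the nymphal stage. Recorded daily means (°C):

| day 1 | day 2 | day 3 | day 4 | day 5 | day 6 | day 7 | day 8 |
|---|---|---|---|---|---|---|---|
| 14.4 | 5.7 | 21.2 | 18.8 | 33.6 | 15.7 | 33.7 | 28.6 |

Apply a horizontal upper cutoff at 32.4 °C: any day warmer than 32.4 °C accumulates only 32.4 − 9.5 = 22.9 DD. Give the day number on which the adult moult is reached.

Daily DD above 9.5 °C (capped at 22.9): 4.9, 0.0, 11.7, 9.3, 22.9, 6.2, 22.9, 19.1.
Cumulative: 4.9, 4.9, 16.6, 25.9, 48.8, 55.0, 77.9, 97.0.
The total first reaches 73 DD on day 7.

day 7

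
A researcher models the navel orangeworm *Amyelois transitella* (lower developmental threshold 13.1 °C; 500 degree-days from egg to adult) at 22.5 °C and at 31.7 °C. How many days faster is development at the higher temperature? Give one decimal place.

26.3 days

At 22.5 °C: 500 / (22.5 − 13.1) = 500 / 9.4 = 53.191 d.
At 31.7 °C: 500 / (31.7 − 13.1) = 500 / 18.6 = 26.882 d.
Difference = |53.191 − 26.882| = 26.310 ≈ 26.3 days.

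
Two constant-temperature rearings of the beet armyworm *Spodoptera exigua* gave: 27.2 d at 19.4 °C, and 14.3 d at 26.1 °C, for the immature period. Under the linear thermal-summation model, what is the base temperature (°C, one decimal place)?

12.0 °C

Equal thermal constants: D₁(T₁ − T_b) = D₂(T₂ − T_b).
27.2·(19.4 − T_b) = 14.3·(26.1 − T_b)
T_b = (27.2·19.4 − 14.3·26.1) / (27.2 − 14.3) = 154.45 / 12.9 = 11.973 °C ≈ 12.0 °C.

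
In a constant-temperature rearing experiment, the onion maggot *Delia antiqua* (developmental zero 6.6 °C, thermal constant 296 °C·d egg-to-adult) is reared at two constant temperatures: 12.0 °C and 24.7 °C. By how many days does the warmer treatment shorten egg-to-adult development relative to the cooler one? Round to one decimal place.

At 12.0 °C: 296 / (12.0 − 6.6) = 296 / 5.4 = 54.815 d.
At 24.7 °C: 296 / (24.7 − 6.6) = 296 / 18.1 = 16.354 d.
Difference = |54.815 − 16.354| = 38.461 ≈ 38.5 days.

38.5 days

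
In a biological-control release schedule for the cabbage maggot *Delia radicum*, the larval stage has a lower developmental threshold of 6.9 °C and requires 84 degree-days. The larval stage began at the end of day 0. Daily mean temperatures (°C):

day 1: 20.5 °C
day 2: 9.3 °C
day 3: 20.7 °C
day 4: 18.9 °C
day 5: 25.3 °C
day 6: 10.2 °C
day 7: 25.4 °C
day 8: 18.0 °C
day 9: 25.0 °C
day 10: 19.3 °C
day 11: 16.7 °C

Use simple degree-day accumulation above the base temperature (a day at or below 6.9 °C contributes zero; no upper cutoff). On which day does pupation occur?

Daily DD above 6.9 °C: 13.6, 2.4, 13.8, 12.0, 18.4, 3.3, 18.5, 11.1, 18.1, 12.4, 9.8.
Cumulative: 13.6, 16.0, 29.8, 41.8, 60.2, 63.5, 82.0, 93.1, 111.2, 123.6, 133.4.
The total first reaches 84 DD on day 8.

day 8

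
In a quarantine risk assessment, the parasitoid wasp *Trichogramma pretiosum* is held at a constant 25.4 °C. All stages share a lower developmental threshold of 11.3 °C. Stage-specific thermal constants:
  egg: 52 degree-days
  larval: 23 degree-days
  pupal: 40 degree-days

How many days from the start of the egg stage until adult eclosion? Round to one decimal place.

8.2 days

Daily accumulation at 25.4 °C = 25.4 − 11.3 = 14.1 DD/day.
Total K = 52 + 23 + 40 = 115 DD.
Total duration = 115 / 14.1 = 8.156 ≈ 8.2 days.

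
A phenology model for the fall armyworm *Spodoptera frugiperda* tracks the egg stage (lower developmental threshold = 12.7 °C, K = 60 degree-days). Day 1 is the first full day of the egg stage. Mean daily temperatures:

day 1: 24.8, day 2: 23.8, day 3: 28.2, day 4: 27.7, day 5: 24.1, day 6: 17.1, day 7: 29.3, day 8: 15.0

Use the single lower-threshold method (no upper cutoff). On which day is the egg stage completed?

day 5

Daily DD above 12.7 °C: 12.1, 11.1, 15.5, 15.0, 11.4, 4.4, 16.6, 2.3.
Cumulative: 12.1, 23.2, 38.7, 53.7, 65.1, 69.5, 86.1, 88.4.
The total first reaches 60 DD on day 5.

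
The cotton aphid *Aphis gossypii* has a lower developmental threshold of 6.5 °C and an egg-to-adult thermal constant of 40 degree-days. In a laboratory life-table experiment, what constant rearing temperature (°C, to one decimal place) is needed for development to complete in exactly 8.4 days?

11.3 °C

Required daily accumulation = 40 / 8.4 = 4.762 DD/day.
T = T_base + 4.762 = 6.5 + 4.762 = 11.262 ≈ 11.3 °C.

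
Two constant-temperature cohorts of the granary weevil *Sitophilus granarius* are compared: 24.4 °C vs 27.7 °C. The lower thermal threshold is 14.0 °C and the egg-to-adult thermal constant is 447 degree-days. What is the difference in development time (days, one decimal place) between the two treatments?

At 24.4 °C: 447 / (24.4 − 14.0) = 447 / 10.4 = 42.981 d.
At 27.7 °C: 447 / (27.7 − 14.0) = 447 / 13.7 = 32.628 d.
Difference = |42.981 − 32.628| = 10.353 ≈ 10.4 days.

10.4 days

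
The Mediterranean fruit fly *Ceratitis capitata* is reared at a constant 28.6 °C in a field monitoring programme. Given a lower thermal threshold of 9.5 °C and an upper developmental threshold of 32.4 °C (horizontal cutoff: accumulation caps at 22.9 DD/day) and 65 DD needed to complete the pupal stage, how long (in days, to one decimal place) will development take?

Daily accumulation = 28.6 − 9.5 = 19.1 DD/day.
Duration = 65 / 19.1 = 3.403 ≈ 3.4 days.

3.4 days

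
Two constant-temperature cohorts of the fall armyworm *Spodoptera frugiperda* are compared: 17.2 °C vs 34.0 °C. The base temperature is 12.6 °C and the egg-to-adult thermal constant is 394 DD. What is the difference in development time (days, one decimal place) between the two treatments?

At 17.2 °C: 394 / (17.2 − 12.6) = 394 / 4.6 = 85.652 d.
At 34.0 °C: 394 / (34.0 − 12.6) = 394 / 21.4 = 18.411 d.
Difference = |85.652 − 18.411| = 67.241 ≈ 67.2 days.

67.2 days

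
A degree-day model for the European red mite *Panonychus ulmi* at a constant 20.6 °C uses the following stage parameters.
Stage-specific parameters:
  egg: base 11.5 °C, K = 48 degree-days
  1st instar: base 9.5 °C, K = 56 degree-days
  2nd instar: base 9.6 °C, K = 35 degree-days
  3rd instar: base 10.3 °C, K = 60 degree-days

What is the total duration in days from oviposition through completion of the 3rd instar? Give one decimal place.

19.3 days

egg: 48 / (20.6 − 11.5) = 48 / 9.1 = 5.275 d.
1st instar: 56 / (20.6 − 9.5) = 56 / 11.1 = 5.045 d.
2nd instar: 35 / (20.6 − 9.6) = 35 / 11.0 = 3.182 d.
3rd instar: 60 / (20.6 − 10.3) = 60 / 10.3 = 5.825 d.
Sum = 19.327 ≈ 19.3 days.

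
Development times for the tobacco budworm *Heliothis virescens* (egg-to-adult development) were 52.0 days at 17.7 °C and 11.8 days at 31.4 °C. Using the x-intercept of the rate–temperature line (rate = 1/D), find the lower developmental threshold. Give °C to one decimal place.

13.7 °C

Equal thermal constants: D₁(T₁ − T_b) = D₂(T₂ − T_b).
52.0·(17.7 − T_b) = 11.8·(31.4 − T_b)
T_b = (52.0·17.7 − 11.8·31.4) / (52.0 − 11.8) = 549.88 / 40.2 = 13.679 °C ≈ 13.7 °C.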